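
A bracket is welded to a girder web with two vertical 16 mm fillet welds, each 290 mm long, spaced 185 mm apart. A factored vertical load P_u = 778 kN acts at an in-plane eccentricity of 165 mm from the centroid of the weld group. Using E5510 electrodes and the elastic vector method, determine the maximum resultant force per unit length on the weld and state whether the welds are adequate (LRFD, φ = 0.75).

f_max ≈ 3360 N/mm; NOT adequate

E55XX → F_EXX = 550 MPa.
Total weld length L_w = 580 mm. Treat welds as unit-width lines.
Polar moment about centroid: J = 2[d³/12 + d(b/2)²] = 2[290³/12 + 290×92.5²] = 9027000 mm³.
Direct shear f_v = P/L_w = 778×10³ / 580 = 1341 N/mm (vertical).
Torsion M = P·e = 778×10³ × 165 = 128370000 N·mm.
Critical point at (x, y) = (92.5, 145) from centroid. f_tx = M·y/J = 2062 N/mm; f_ty = M·x/J = 1315 N/mm.
Resultant f_max = √[f_tx² + (f_v + f_ty)²] = √[2062² + (1341 + 1315)²] = 3363 N/mm.
Capacity per unit length: φr_n = 0.75 × 0.6 × 550 × (0.707 × 16) = 2800 N/mm.
3363 > 2800 → NOT adequate.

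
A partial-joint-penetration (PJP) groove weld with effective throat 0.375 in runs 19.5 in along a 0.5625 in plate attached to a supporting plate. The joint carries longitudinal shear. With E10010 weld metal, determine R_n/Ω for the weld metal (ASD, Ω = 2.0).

R_n/Ω ≈ 219 kips

E100XX → F_EXX = 100 ksi.
Effective throat (given) t_e = 0.375 in.
A_we = 0.375 × 19.5 = 7.312 in².
F_nw = 0.6 F_EXX = 60 ksi.
R_n/Ω = (60 × 7.312) / 2.0 = 219.4 kips.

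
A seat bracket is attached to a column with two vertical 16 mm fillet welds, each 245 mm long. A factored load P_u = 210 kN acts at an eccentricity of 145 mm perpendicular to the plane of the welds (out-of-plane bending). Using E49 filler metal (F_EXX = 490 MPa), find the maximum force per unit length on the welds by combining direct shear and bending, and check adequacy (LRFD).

L_w = 2 × 245 = 490 mm; section modulus (unit throat) S = 2 × L²/6 = 20010 mm².
Direct shear f_v = P/L_w = 210×10³/490 = 428.6 N/mm.
Moment M = P × e = 210×10³ × 145 = 30450000 N·mm; bending f_b = M/S = 1522 N/mm.
f_max = √(f_v² + f_b²) = √(428.6² + 1522²) = 1581 N/mm.
φr_n = 0.75 × 0.6 × 490 × (0.707 × 16) = 2494 N/mm → adequate.

f_max ≈ 1580 N/mm; adequate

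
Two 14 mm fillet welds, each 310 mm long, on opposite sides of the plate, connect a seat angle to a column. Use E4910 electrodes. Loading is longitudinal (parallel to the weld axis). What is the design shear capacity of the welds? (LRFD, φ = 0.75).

φR_n ≈ 1350 kN

E49XX → F_EXX = 490 MPa.
Effective throat t_e = 0.707 × 14 = 9.898 mm.
Total length L = 620 mm; A_we = 9.898 × 620 = 6137 mm².
F_nw = 0.6 F_EXX = 0.6 × 490 = 294 MPa.
φR_n = 0.75 × 294 × 6137 × 10⁻³ = 1353 kN.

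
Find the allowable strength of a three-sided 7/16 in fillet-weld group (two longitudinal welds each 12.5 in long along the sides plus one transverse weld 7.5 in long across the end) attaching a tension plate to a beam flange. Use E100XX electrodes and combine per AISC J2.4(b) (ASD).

E100XX → F_EXX = 100 ksi.
t_e = 0.707 × 0.4375 = 0.3093 in.
R_nwl = 0.6 × 100 × 0.3093 × 25 = 464 kip (longitudinal, 2 welds).
R_nwt = 0.6 × 100 × 0.3093 × 7.5 = 139.2 kip (transverse, base value).
(i) R_nwl + R_nwt = 603.2 kip; (ii) 0.85 R_nwl + 1.5 R_nwt = 603.2 kip.
R_n = max = 603.2 kip [governs: (ii)]; R_n/Ω = 301.6 kip.

R_n/Ω ≈ 302 kip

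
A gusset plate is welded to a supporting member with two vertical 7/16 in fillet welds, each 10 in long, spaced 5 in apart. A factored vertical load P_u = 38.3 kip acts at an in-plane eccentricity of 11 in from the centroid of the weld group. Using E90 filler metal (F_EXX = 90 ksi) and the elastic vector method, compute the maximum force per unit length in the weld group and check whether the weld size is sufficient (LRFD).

f_max ≈ 9.09 kip/in; adequate

Total weld length L_w = 20 in. Treat welds as unit-width lines.
Polar moment about centroid: J = 2[d³/12 + d(b/2)²] = 2[10³/12 + 10×2.5²] = 291.7 in³.
Direct shear f_v = P/L_w = 38.3 / 20 = 1.915 kip/in (vertical).
Torsion M = P·e = 38.3 × 11 = 421.3 kip·in.
Critical point at (x, y) = (2.5, 5) from centroid. f_tx = M·y/J = 7.222 kip/in; f_ty = M·x/J = 3.611 kip/in.
Resultant f_max = √[f_tx² + (f_v + f_ty)²] = √[7.222² + (1.915 + 3.611)²] = 9.094 kip/in.
Capacity per unit length: φr_n = 0.75 × 0.6 × 90 × (0.707 × 0.4375) = 12.53 kip/in.
9.094 ≤ 12.53 → adequate.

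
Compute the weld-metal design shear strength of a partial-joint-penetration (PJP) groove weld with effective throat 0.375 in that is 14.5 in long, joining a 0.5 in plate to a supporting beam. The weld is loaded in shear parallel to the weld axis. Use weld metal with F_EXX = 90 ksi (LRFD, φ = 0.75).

φR_n ≈ 220 kips

Effective throat (given) t_e = 0.375 in.
A_we = 0.375 × 14.5 = 5.438 in².
F_nw = 0.6 F_EXX = 54 ksi.
φR_n = 0.75 × 54 × 5.438 = 220.2 kips.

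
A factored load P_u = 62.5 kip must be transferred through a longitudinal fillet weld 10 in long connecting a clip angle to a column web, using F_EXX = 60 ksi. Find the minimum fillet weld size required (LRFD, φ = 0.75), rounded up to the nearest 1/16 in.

Total weld length L = 10 in.
Required throat t_e = P_u / (φ × 0.6 F_EXX × L) = 62.5 / (0.75 × 0.6 × 60 × 10) = 0.2315 in.
Required leg w = t_e / 0.707 = 0.3274 in → use 3/8 in.

w = 3/8 in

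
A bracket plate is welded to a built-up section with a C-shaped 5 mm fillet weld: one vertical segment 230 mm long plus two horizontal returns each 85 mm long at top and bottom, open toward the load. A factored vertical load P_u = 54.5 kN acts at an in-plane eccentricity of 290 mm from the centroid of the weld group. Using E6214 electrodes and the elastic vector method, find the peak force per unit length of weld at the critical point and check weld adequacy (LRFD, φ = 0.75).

f_max ≈ 673 N/mm; adequate

E62XX → F_EXX = 620 MPa.
Total weld length L_w = 400 mm. Treat welds as unit-width lines.
Centroid: x̄ = 2×85×42.5 / 400 = 18.06 mm from the vertical weld.
Polar moment about centroid: J = I_x + I_y = [230³/12 + 2×85×115²] + [230×18.06² + 2(85³/12 + 85×24.44²)] = 3541000 mm³.
Direct shear f_v = P/L_w = 54.5×10³ / 400 = 136.2 N/mm (vertical).
Torsion M = P·e = 54.5×10³ × 290 = 15805000 N·mm.
Critical point at (x, y) = (66.94, 115) from centroid. f_tx = M·y/J = 513.3 N/mm; f_ty = M·x/J = 298.8 N/mm.
Resultant f_max = √[f_tx² + (f_v + f_ty)²] = √[513.3² + (136.2 + 298.8)²] = 672.8 N/mm.
Capacity per unit length: φr_n = 0.75 × 0.6 × 620 × (0.707 × 5) = 986.3 N/mm.
672.8 ≤ 986.3 → adequate.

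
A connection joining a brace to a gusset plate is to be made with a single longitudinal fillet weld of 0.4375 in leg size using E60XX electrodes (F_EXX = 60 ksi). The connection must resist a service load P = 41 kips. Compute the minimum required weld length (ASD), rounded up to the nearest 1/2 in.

L = 7.5 in

Throat t_e = 0.707 × 0.4375 = 0.3093 in.
r_n/Ω = (0.6 × 60 × 0.3093) / 2.0 = 5.568 kip/in.
L_req = P / (r_n/Ω) = 41 / 5.568 = 7.364 in total.
Round up → use L = 7.5 in.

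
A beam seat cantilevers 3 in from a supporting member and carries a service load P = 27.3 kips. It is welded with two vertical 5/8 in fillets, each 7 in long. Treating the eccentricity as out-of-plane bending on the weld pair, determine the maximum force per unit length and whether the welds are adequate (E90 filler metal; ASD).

E90XX → F_EXX = 90 ksi.
L_w = 2 × 7 = 14 in; section modulus (unit throat) S = 2 × L²/6 = 16.33 in².
Direct shear f_v = P/L_w = 27.3/14 = 1.95 kip/in.
Moment M = P × e = 27.3 × 3 = 81.9 kip·in; bending f_b = M/S = 5.014 kip/in.
f_max = √(f_v² + f_b²) = √(1.95² + 5.014²) = 5.38 kip/in.
r_n/Ω = (1/2.0) × 0.6 × 90 × (0.707 × 0.625) = 11.93 kip/in → adequate.

f_max ≈ 5.38 kip/in; adequate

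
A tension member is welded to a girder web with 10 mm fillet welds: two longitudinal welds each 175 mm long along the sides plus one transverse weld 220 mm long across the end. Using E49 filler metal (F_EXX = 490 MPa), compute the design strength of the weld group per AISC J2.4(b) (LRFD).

φR_n ≈ 978 kN

t_e = 0.707 × 10 = 7.07 mm.
R_nwl = 0.6 × 490 × 7.07 × 350 × 10⁻³ = 727.5 kN (longitudinal, 2 welds).
R_nwt = 0.6 × 490 × 7.07 × 220 × 10⁻³ = 457.3 kN (transverse, base value).
(i) R_nwl + R_nwt = 1185 kN; (ii) 0.85 R_nwl + 1.5 R_nwt = 1304 kN.
R_n = max = 1304 kN [governs: (ii)]; φR_n = 978.2 kN.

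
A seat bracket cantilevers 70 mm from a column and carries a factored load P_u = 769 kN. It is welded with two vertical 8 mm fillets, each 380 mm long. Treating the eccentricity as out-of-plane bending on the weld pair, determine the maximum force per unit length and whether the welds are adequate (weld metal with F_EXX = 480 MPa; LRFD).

f_max ≈ 1510 N/mm; NOT adequate

L_w = 2 × 380 = 760 mm; section modulus (unit throat) S = 2 × L²/6 = 48130 mm².
Direct shear f_v = P/L_w = 769×10³/760 = 1012 N/mm.
Moment M = P × e = 769×10³ × 70 = 53830000 N·mm; bending f_b = M/S = 1118 N/mm.
f_max = √(f_v² + f_b²) = √(1012² + 1118²) = 1508 N/mm.
φr_n = 0.75 × 0.6 × 480 × (0.707 × 8) = 1222 N/mm → NOT adequate.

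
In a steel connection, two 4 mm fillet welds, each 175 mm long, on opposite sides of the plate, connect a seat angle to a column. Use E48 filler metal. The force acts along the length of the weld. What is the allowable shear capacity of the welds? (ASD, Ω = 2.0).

E48XX → F_EXX = 480 MPa.
Effective throat t_e = 0.707 × 4 = 2.828 mm.
Total length L = 350 mm; A_we = 2.828 × 350 = 989.8 mm².
F_nw = 0.6 F_EXX = 0.6 × 480 = 288 MPa.
R_n = 288 × 989.8 × 10⁻³ = 285.1 kN; R_n/Ω = 285.1/2.0 = 142.5 kN.

R_n/Ω ≈ 143 kN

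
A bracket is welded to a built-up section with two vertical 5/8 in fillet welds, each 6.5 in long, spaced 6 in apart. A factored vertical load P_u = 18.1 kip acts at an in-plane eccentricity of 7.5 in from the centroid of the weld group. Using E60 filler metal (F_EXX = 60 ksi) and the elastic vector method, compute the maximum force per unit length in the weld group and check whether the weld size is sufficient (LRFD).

Total weld length L_w = 13 in. Treat welds as unit-width lines.
Polar moment about centroid: J = 2[d³/12 + d(b/2)²] = 2[6.5³/12 + 6.5×3²] = 162.8 in³.
Direct shear f_v = P/L_w = 18.1 / 13 = 1.392 kip/in (vertical).
Torsion M = P·e = 18.1 × 7.5 = 135.75 kip·in.
Critical point at (x, y) = (3, 3.25) from centroid. f_tx = M·y/J = 2.71 kip/in; f_ty = M·x/J = 2.502 kip/in.
Resultant f_max = √[f_tx² + (f_v + f_ty)²] = √[2.71² + (1.392 + 2.502)²] = 4.745 kip/in.
Capacity per unit length: φr_n = 0.75 × 0.6 × 60 × (0.707 × 0.625) = 11.93 kip/in.
4.745 ≤ 11.93 → adequate.

f_max ≈ 4.74 kip/in; adequate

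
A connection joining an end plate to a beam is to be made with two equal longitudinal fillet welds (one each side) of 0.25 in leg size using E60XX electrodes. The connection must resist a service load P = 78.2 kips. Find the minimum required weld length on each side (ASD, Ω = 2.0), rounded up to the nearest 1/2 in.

L = 12.5 in on each side

E60XX → F_EXX = 60 ksi.
Throat t_e = 0.707 × 0.25 = 0.1767 in.
r_n/Ω = (0.6 × 60 × 0.1767) / 2.0 = 3.181 kip/in.
L_req = P / (r_n/Ω) = 78.2 / 3.181 = 24.58 in total.
Per side: 24.58 / 2 = 12.29 in.
Round up → use L = 12.5 in on each side.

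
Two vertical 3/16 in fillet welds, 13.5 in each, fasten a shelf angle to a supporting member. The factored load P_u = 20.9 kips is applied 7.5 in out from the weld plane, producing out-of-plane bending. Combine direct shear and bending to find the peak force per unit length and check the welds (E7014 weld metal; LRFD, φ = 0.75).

f_max ≈ 2.69 kip/in; adequate

E70XX → F_EXX = 70 ksi.
L_w = 2 × 13.5 = 27 in; section modulus (unit throat) S = 2 × L²/6 = 60.75 in².
Direct shear f_v = P/L_w = 20.9/27 = 0.7741 kip/in.
Moment M = P × e = 20.9 × 7.5 = 156.75 kip·in; bending f_b = M/S = 2.58 kip/in.
f_max = √(f_v² + f_b²) = √(0.7741² + 2.58²) = 2.694 kip/in.
φr_n = 0.75 × 0.6 × 70 × (0.707 × 0.1875) = 4.176 kip/in → adequate.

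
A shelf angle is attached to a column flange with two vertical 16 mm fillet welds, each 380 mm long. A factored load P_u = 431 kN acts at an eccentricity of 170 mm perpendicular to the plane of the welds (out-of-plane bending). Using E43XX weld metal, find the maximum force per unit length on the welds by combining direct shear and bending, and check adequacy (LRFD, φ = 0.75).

f_max ≈ 1620 N/mm; adequate

E43XX → F_EXX = 430 MPa.
L_w = 2 × 380 = 760 mm; section modulus (unit throat) S = 2 × L²/6 = 48130 mm².
Direct shear f_v = P/L_w = 431×10³/760 = 567.1 N/mm.
Moment M = P × e = 431×10³ × 170 = 73270000 N·mm; bending f_b = M/S = 1522 N/mm.
f_max = √(f_v² + f_b²) = √(567.1² + 1522²) = 1624 N/mm.
φr_n = 0.75 × 0.6 × 430 × (0.707 × 16) = 2189 N/mm → adequate.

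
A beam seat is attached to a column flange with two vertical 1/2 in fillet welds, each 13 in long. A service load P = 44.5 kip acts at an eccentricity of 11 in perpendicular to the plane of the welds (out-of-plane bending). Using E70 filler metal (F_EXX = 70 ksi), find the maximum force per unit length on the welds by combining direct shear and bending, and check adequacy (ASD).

f_max ≈ 8.86 kip/in; NOT adequate

L_w = 2 × 13 = 26 in; section modulus (unit throat) S = 2 × L²/6 = 56.33 in².
Direct shear f_v = P/L_w = 44.5/26 = 1.712 kip/in.
Moment M = P × e = 44.5 × 11 = 489.5 kip·in; bending f_b = M/S = 8.689 kip/in.
f_max = √(f_v² + f_b²) = √(1.712² + 8.689²) = 8.856 kip/in.
r_n/Ω = (1/2.0) × 0.6 × 70 × (0.707 × 0.5) = 7.423 kip/in → NOT adequate.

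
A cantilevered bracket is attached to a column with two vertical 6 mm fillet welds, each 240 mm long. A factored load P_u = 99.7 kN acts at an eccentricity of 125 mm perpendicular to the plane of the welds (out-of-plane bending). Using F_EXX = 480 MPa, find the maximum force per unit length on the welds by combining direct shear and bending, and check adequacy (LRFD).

f_max ≈ 682 N/mm; adequate

L_w = 2 × 240 = 480 mm; section modulus (unit throat) S = 2 × L²/6 = 19200 mm².
Direct shear f_v = P/L_w = 99.7×10³/480 = 207.7 N/mm.
Moment M = P × e = 99.7×10³ × 125 = 12462000 N·mm; bending f_b = M/S = 649.1 N/mm.
f_max = √(f_v² + f_b²) = √(207.7² + 649.1²) = 681.5 N/mm.
φr_n = 0.75 × 0.6 × 480 × (0.707 × 6) = 916.3 N/mm → adequate.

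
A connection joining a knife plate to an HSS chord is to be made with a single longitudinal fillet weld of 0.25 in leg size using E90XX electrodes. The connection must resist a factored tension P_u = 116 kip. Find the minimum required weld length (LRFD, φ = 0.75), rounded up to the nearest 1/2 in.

L = 16.5 in

E90XX → F_EXX = 90 ksi.
Throat t_e = 0.707 × 0.25 = 0.1767 in.
φr_n = 0.75 × 0.6 × 90 × 0.1767 = 7.158 kip/in.
L_req = P_u / φr_n = 116 / 7.158 = 16.2 in total.
Round up → use L = 16.5 in.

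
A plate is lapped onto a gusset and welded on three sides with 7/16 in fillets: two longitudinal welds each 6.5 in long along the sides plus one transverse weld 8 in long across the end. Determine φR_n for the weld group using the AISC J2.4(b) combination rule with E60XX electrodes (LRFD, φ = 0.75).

E60XX → F_EXX = 60 ksi.
t_e = 0.707 × 0.4375 = 0.3093 in.
R_nwl = 0.6 × 60 × 0.3093 × 13 = 144.8 kips (longitudinal, 2 welds).
R_nwt = 0.6 × 60 × 0.3093 × 8 = 89.08 kips (transverse, base value).
(i) R_nwl + R_nwt = 233.8 kips; (ii) 0.85 R_nwl + 1.5 R_nwt = 256.7 kips.
R_n = max = 256.7 kips [governs: (ii)]; φR_n = 192.5 kips.

φR_n ≈ 193 kips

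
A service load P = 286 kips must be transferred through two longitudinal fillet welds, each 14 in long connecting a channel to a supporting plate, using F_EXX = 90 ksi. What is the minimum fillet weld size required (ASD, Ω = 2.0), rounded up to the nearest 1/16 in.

Total weld length L = 28 in.
Required throat t_e = P × Ω / (0.6 F_EXX × L) = 286 × 2.0 / (0.6 × 90 × 28) = 0.3783 in.
Required leg w = t_e / 0.707 = 0.5351 in → use 9/16 in.

w = 9/16 in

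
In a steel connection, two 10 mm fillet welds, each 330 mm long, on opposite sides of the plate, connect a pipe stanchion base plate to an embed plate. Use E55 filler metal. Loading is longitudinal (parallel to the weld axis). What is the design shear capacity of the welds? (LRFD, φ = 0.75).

E55XX → F_EXX = 550 MPa.
Effective throat t_e = 0.707 × 10 = 7.07 mm.
Total length L = 660 mm; A_we = 7.07 × 660 = 4666 mm².
F_nw = 0.6 F_EXX = 0.6 × 550 = 330 MPa.
φR_n = 0.75 × 330 × 4666 × 10⁻³ = 1155 kN.

φR_n ≈ 1150 kN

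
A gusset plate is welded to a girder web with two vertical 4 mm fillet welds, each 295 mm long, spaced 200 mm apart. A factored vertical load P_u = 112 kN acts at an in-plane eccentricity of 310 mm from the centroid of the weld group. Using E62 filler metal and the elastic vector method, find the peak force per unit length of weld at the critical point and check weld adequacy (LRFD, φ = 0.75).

f_max ≈ 731 N/mm; adequate

E62XX → F_EXX = 620 MPa.
Total weld length L_w = 590 mm. Treat welds as unit-width lines.
Polar moment about centroid: J = 2[d³/12 + d(b/2)²] = 2[295³/12 + 295×100²] = 10180000 mm³.
Direct shear f_v = P/L_w = 112×10³ / 590 = 189.8 N/mm (vertical).
Torsion M = P·e = 112×10³ × 310 = 34720000 N·mm.
Critical point at (x, y) = (100, 147.5) from centroid. f_tx = M·y/J = 503.1 N/mm; f_ty = M·x/J = 341.1 N/mm.
Resultant f_max = √[f_tx² + (f_v + f_ty)²] = √[503.1² + (189.8 + 341.1)²] = 731.5 N/mm.
Capacity per unit length: φr_n = 0.75 × 0.6 × 620 × (0.707 × 4) = 789 N/mm.
731.5 ≤ 789 → adequate.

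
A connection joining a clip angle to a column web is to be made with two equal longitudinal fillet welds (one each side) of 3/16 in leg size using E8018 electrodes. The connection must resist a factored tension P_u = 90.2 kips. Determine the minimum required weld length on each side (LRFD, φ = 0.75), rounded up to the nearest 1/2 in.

E80XX → F_EXX = 80 ksi.
Throat t_e = 0.707 × 0.1875 = 0.1326 in.
φr_n = 0.75 × 0.6 × 80 × 0.1326 = 4.772 kips/in.
L_req = P_u / φr_n = 90.2 / 4.772 = 18.9 in total.
Per side: 18.9 / 2 = 9.45 in.
Round up → use L = 9.5 in on each side.

L = 9.5 in on each side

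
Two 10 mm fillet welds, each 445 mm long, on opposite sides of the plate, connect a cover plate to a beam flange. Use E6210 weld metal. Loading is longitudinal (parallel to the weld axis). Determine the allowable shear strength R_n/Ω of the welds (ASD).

R_n/Ω ≈ 1170 kN

E62XX → F_EXX = 620 MPa.
Effective throat t_e = 0.707 × 10 = 7.07 mm.
Total length L = 890 mm; A_we = 7.07 × 890 = 6292 mm².
F_nw = 0.6 F_EXX = 0.6 × 620 = 372 MPa.
R_n = 372 × 6292 × 10⁻³ = 2341 kN; R_n/Ω = 2341/2.0 = 1170 kN.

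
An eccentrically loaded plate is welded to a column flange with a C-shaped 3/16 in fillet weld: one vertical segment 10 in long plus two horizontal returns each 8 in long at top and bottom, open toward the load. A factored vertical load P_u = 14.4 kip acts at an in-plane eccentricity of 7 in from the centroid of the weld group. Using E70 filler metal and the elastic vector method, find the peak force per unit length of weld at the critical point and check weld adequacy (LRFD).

E70XX → F_EXX = 70 ksi.
Total weld length L_w = 26 in. Treat welds as unit-width lines.
Centroid: x̄ = 2×8×4 / 26 = 2.462 in from the vertical weld.
Polar moment about centroid: J = I_x + I_y = [10³/12 + 2×8×5²] + [10×2.462² + 2(8³/12 + 8×1.538²)] = 667.1 in³.
Direct shear f_v = P/L_w = 14.4 / 26 = 0.5538 kip/in (vertical).
Torsion M = P·e = 14.4 × 7 = 100.8 kip·in.
Critical point at (x, y) = (5.538, 5) from centroid. f_tx = M·y/J = 0.7555 kip/in; f_ty = M·x/J = 0.8368 kip/in.
Resultant f_max = √[f_tx² + (f_v + f_ty)²] = √[0.7555² + (0.5538 + 0.8368)²] = 1.583 kip/in.
Capacity per unit length: φr_n = 0.75 × 0.6 × 70 × (0.707 × 0.1875) = 4.176 kip/in.
1.583 ≤ 4.176 → adequate.

f_max ≈ 1.58 kip/in; adequate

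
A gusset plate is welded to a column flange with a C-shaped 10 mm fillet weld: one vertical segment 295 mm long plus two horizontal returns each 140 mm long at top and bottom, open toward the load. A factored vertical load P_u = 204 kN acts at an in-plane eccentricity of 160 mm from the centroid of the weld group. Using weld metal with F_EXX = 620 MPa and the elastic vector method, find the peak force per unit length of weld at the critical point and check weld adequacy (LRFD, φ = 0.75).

Total weld length L_w = 575 mm. Treat welds as unit-width lines.
Centroid: x̄ = 2×140×70 / 575 = 34.09 mm from the vertical weld.
Polar moment about centroid: J = I_x + I_y = [295³/12 + 2×140×147.5²] + [295×34.09² + 2(140³/12 + 140×35.91²)] = 9392000 mm³.
Direct shear f_v = P/L_w = 204×10³ / 575 = 354.8 N/mm (vertical).
Torsion M = P·e = 204×10³ × 160 = 32640000 N·mm.
Critical point at (x, y) = (105.9, 147.5) from centroid. f_tx = M·y/J = 512.6 N/mm; f_ty = M·x/J = 368.1 N/mm.
Resultant f_max = √[f_tx² + (f_v + f_ty)²] = √[512.6² + (354.8 + 368.1)²] = 886.1 N/mm.
Capacity per unit length: φr_n = 0.75 × 0.6 × 620 × (0.707 × 10) = 1973 N/mm.
886.1 ≤ 1973 → adequate.

f_max ≈ 886 N/mm; adequate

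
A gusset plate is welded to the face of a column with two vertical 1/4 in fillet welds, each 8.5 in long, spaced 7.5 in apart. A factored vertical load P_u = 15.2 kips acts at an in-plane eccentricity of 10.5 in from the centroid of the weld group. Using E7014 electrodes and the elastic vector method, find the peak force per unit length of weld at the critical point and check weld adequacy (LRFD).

f_max ≈ 3.31 kip/in; adequate

E70XX → F_EXX = 70 ksi.
Total weld length L_w = 17 in. Treat welds as unit-width lines.
Polar moment about centroid: J = 2[d³/12 + d(b/2)²] = 2[8.5³/12 + 8.5×3.75²] = 341.4 in³.
Direct shear f_v = P/L_w = 15.2 / 17 = 0.8941 kip/in (vertical).
Torsion M = P·e = 15.2 × 10.5 = 159.6 kip·in.
Critical point at (x, y) = (3.75, 4.25) from centroid. f_tx = M·y/J = 1.987 kip/in; f_ty = M·x/J = 1.753 kip/in.
Resultant f_max = √[f_tx² + (f_v + f_ty)²] = √[1.987² + (0.8941 + 1.753)²] = 3.31 kip/in.
Capacity per unit length: φr_n = 0.75 × 0.6 × 70 × (0.707 × 0.25) = 5.568 kip/in.
3.31 ≤ 5.568 → adequate.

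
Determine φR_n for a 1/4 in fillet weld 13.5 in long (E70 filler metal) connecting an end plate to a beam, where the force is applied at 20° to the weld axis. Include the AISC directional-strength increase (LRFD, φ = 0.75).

φR_n ≈ 82.7 kips

E70XX → F_EXX = 70 ksi.
t_e = 0.707 × 0.25 = 0.1767 in; A_we = 0.1767 × 13.5 = 2.386 in².
Directional factor: 1.0 + 0.5 sin^1.5(20°) = 1.1.
F_nw = 0.6 × 70 × 1.1 = 46.2 ksi.
φR_n = 0.75 × 46.2 × 2.386 = 82.68 kips.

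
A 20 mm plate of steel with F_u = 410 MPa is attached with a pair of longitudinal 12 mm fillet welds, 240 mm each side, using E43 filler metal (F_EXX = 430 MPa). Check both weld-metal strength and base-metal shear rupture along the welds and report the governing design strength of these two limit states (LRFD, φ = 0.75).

φR_n ≈ 788 kN (weld metal governs)

t_e = 0.707 × 12 = 8.484 mm; L = 480 mm.
Weld metal: φR_n = 0.75 × 0.6 × 430 × 8.484 × 480 × 10⁻³ = 788 kN.
Base metal (shear rupture): φR_n = 0.75 × 0.6 × 410 × 20 × 480 × 10⁻³ = 1771 kN.
Governing: weld metal.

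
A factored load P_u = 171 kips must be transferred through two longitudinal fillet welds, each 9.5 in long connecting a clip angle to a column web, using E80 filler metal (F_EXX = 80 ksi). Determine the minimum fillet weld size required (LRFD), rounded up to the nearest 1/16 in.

Total weld length L = 19 in.
Required throat t_e = P_u / (φ × 0.6 F_EXX × L) = 171 / (0.75 × 0.6 × 80 × 19) = 0.25 in.
Required leg w = t_e / 0.707 = 0.3536 in → use 3/8 in.

w = 3/8 in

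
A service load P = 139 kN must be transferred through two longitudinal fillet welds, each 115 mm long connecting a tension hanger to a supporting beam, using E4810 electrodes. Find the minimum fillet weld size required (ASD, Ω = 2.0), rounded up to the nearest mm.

w = 6 mm

E48XX → F_EXX = 480 MPa.
Total weld length L = 230 mm.
Required throat t_e = P × Ω / (0.6 F_EXX × L) = 139 × 2.0 / (0.6 × 480 × 230 × 10⁻³) = 4.197 mm.
Required leg w = t_e / 0.707 = 5.936 mm → use 6 mm.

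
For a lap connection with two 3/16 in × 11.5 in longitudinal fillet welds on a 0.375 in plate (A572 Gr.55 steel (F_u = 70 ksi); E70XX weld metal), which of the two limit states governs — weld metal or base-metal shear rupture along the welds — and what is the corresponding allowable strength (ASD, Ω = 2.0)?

E70XX → F_EXX = 70 ksi.
t_e = 0.707 × 0.1875 = 0.1326 in; L = 23 in.
Weld metal: R_n/Ω = (1/2.0) × 0.6 × 70 × 0.1326 × 23 = 64.03 kips.
Base metal (shear rupture): R_n/Ω = (1/2.0) × 0.6 × 70 × 0.375 × 23 = 181.1 kips.
Governing: weld metal.

R_n/Ω ≈ 64 kips (weld metal governs)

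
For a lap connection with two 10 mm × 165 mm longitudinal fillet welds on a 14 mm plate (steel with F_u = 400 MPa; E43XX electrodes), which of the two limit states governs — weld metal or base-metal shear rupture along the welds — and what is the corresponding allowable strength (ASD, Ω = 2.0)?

E43XX → F_EXX = 430 MPa.
t_e = 0.707 × 10 = 7.07 mm; L = 330 mm.
Weld metal: R_n/Ω = (1/2.0) × 0.6 × 430 × 7.07 × 330 × 10⁻³ = 301 kN.
Base metal (shear rupture): R_n/Ω = (1/2.0) × 0.6 × 400 × 14 × 330 × 10⁻³ = 554.4 kN.
Governing: weld metal.

R_n/Ω ≈ 301 kN (weld metal governs)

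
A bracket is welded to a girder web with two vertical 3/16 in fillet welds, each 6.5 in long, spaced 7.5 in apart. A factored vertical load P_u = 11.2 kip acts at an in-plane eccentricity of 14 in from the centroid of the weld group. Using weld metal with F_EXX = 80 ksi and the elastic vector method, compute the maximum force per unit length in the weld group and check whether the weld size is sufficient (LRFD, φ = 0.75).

Total weld length L_w = 13 in. Treat welds as unit-width lines.
Polar moment about centroid: J = 2[d³/12 + d(b/2)²] = 2[6.5³/12 + 6.5×3.75²] = 228.6 in³.
Direct shear f_v = P/L_w = 11.2 / 13 = 0.8615 kip/in (vertical).
Torsion M = P·e = 11.2 × 14 = 156.8 kip·in.
Critical point at (x, y) = (3.75, 3.25) from centroid. f_tx = M·y/J = 2.229 kip/in; f_ty = M·x/J = 2.572 kip/in.
Resultant f_max = √[f_tx² + (f_v + f_ty)²] = √[2.229² + (0.8615 + 2.572)²] = 4.094 kip/in.
Capacity per unit length: φr_n = 0.75 × 0.6 × 80 × (0.707 × 0.1875) = 4.772 kip/in.
4.094 ≤ 4.772 → adequate.

f_max ≈ 4.09 kip/in; adequate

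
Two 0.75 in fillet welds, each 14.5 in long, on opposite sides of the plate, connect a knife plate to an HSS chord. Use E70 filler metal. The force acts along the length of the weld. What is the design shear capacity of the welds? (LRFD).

φR_n ≈ 484 kip

E70XX → F_EXX = 70 ksi.
Effective throat t_e = 0.707 × 0.75 = 0.5302 in.
Total length L = 29 in; A_we = 0.5302 × 29 = 15.38 in².
F_nw = 0.6 F_EXX = 0.6 × 70 = 42 ksi.
φR_n = 0.75 × 42 × 15.38 = 484.4 kip.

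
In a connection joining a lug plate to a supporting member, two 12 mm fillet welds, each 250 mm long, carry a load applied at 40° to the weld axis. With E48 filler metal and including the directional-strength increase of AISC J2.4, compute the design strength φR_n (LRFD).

φR_n ≈ 1150 kN

E48XX → F_EXX = 480 MPa.
t_e = 0.707 × 12 = 8.484 mm; A_we = 8.484 × 500 = 4242 mm².
Directional factor: 1.0 + 0.5 sin^1.5(40°) = 1.258.
F_nw = 0.6 × 480 × 1.258 = 362.2 MPa.
φR_n = 0.75 × 362.2 × 4242 × 10⁻³ = 1152 kN.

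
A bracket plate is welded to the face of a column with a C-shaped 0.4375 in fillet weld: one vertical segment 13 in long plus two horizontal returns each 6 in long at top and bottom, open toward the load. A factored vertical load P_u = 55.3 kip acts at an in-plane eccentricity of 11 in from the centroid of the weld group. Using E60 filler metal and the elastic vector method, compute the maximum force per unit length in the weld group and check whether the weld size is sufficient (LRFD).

E60XX → F_EXX = 60 ksi.
Total weld length L_w = 25 in. Treat welds as unit-width lines.
Centroid: x̄ = 2×6×3 / 25 = 1.44 in from the vertical weld.
Polar moment about centroid: J = I_x + I_y = [13³/12 + 2×6×6.5²] + [13×1.44² + 2(6³/12 + 6×1.56²)] = 782.2 in³.
Direct shear f_v = P/L_w = 55.3 / 25 = 2.212 kip/in (vertical).
Torsion M = P·e = 55.3 × 11 = 608.3 kip·in.
Critical point at (x, y) = (4.56, 6.5) from centroid. f_tx = M·y/J = 5.055 kip/in; f_ty = M·x/J = 3.546 kip/in.
Resultant f_max = √[f_tx² + (f_v + f_ty)²] = √[5.055² + (2.212 + 3.546)²] = 7.662 kip/in.
Capacity per unit length: φr_n = 0.75 × 0.6 × 60 × (0.707 × 0.4375) = 8.351 kip/in.
7.662 ≤ 8.351 → adequate.

f_max ≈ 7.66 kip/in; adequate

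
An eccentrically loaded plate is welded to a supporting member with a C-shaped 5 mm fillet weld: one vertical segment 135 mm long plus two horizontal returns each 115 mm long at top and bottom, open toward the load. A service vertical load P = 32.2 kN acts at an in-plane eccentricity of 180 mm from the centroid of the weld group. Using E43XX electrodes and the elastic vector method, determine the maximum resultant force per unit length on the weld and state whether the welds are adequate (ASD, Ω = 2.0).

f_max ≈ 407 N/mm; adequate

E43XX → F_EXX = 430 MPa.
Total weld length L_w = 365 mm. Treat welds as unit-width lines.
Centroid: x̄ = 2×115×57.5 / 365 = 36.23 mm from the vertical weld.
Polar moment about centroid: J = I_x + I_y = [135³/12 + 2×115×67.5²] + [135×36.23² + 2(115³/12 + 115×21.27²)] = 1788000 mm³.
Direct shear f_v = P/L_w = 32.2×10³ / 365 = 88.22 N/mm (vertical).
Torsion M = P·e = 32.2×10³ × 180 = 5796000 N·mm.
Critical point at (x, y) = (78.77, 67.5) from centroid. f_tx = M·y/J = 218.8 N/mm; f_ty = M·x/J = 255.4 N/mm.
Resultant f_max = √[f_tx² + (f_v + f_ty)²] = √[218.8² + (88.22 + 255.4)²] = 407.4 N/mm.
Capacity per unit length: r_n/Ω = (1/2.0) × 0.6 × 430 × (0.707 × 5) = 456 N/mm.
407.4 ≤ 456 → adequate.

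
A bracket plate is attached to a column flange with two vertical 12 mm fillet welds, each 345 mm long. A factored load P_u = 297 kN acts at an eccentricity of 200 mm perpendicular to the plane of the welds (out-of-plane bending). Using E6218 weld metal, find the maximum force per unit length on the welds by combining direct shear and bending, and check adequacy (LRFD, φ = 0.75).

f_max ≈ 1560 N/mm; adequate

E62XX → F_EXX = 620 MPa.
L_w = 2 × 345 = 690 mm; section modulus (unit throat) S = 2 × L²/6 = 39680 mm².
Direct shear f_v = P/L_w = 297×10³/690 = 430.4 N/mm.
Moment M = P × e = 297×10³ × 200 = 59400000 N·mm; bending f_b = M/S = 1497 N/mm.
f_max = √(f_v² + f_b²) = √(430.4² + 1497²) = 1558 N/mm.
φr_n = 0.75 × 0.6 × 620 × (0.707 × 12) = 2367 N/mm → adequate.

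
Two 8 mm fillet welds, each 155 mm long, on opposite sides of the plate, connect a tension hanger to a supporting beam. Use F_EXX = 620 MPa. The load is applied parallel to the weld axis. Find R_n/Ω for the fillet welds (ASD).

Effective throat t_e = 0.707 × 8 = 5.656 mm.
Total length L = 310 mm; A_we = 5.656 × 310 = 1753 mm².
F_nw = 0.6 F_EXX = 0.6 × 620 = 372 MPa.
R_n = 372 × 1753 × 10⁻³ = 652.2 kN; R_n/Ω = 652.2/2.0 = 326.1 kN.

R_n/Ω ≈ 326 kN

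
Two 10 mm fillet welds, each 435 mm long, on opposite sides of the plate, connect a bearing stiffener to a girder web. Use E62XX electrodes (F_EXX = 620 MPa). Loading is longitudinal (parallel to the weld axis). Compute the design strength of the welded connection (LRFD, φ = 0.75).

φR_n ≈ 1720 kN

Effective throat t_e = 0.707 × 10 = 7.07 mm.
Total length L = 870 mm; A_we = 7.07 × 870 = 6151 mm².
F_nw = 0.6 F_EXX = 0.6 × 620 = 372 MPa.
φR_n = 0.75 × 372 × 6151 × 10⁻³ = 1716 kN.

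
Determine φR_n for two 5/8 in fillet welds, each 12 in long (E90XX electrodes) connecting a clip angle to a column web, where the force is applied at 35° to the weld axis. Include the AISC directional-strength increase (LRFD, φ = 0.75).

φR_n ≈ 523 kips

E90XX → F_EXX = 90 ksi.
t_e = 0.707 × 0.625 = 0.4419 in; A_we = 0.4419 × 24 = 10.6 in².
Directional factor: 1.0 + 0.5 sin^1.5(35°) = 1.217.
F_nw = 0.6 × 90 × 1.217 = 65.73 ksi.
φR_n = 0.75 × 65.73 × 10.6 = 522.8 kips.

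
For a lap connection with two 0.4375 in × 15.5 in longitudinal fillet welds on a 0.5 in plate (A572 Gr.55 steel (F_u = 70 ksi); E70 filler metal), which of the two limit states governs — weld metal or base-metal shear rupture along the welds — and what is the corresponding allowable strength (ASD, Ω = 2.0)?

R_n/Ω ≈ 201 kip (weld metal governs)

E70XX → F_EXX = 70 ksi.
t_e = 0.707 × 0.4375 = 0.3093 in; L = 31 in.
Weld metal: R_n/Ω = (1/2.0) × 0.6 × 70 × 0.3093 × 31 = 201.4 kip.
Base metal (shear rupture): R_n/Ω = (1/2.0) × 0.6 × 70 × 0.5 × 31 = 325.5 kip.
Governing: weld metal.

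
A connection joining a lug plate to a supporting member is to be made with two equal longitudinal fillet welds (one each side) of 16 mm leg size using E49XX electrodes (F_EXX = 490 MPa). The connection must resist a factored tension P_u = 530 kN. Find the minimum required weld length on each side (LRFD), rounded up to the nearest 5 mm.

L = 110 mm on each side

Throat t_e = 0.707 × 16 = 11.31 mm.
φr_n = 0.75 × 0.6 × 490 × 11.31 × 10⁻³ = 2.494 kN/mm.
L_req = P_u / φr_n = 530 / 2.494 = 212.5 mm total.
Per side: 212.5 / 2 = 106.2 mm.
Round up → use L = 110 mm on each side.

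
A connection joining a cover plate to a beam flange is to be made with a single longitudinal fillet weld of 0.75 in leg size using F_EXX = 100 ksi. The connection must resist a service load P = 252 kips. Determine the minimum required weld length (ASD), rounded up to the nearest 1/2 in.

L = 16 in

Throat t_e = 0.707 × 0.75 = 0.5302 in.
r_n/Ω = (0.6 × 100 × 0.5302) / 2.0 = 15.91 kip/in.
L_req = P / (r_n/Ω) = 252 / 15.91 = 15.84 in total.
Round up → use L = 16 in.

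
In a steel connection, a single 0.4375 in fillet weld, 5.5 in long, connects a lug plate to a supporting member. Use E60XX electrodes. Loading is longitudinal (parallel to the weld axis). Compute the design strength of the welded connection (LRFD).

E60XX → F_EXX = 60 ksi.
Effective throat t_e = 0.707 × 0.4375 = 0.3093 in.
Total length L = 5.5 in; A_we = 0.3093 × 5.5 = 1.701 in².
F_nw = 0.6 F_EXX = 0.6 × 60 = 36 ksi.
φR_n = 0.75 × 36 × 1.701 = 45.93 kips.

φR_n ≈ 45.9 kips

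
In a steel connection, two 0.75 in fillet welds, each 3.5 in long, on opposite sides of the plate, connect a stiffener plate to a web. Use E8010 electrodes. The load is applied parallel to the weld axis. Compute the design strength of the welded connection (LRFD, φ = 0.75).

E80XX → F_EXX = 80 ksi.
Effective throat t_e = 0.707 × 0.75 = 0.5302 in.
Total length L = 7 in; A_we = 0.5302 × 7 = 3.712 in².
F_nw = 0.6 F_EXX = 0.6 × 80 = 48 ksi.
φR_n = 0.75 × 48 × 3.712 = 133.6 kip.

φR_n ≈ 134 kip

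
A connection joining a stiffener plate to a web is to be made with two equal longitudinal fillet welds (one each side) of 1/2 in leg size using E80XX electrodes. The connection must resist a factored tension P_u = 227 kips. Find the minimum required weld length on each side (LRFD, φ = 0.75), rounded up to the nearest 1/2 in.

E80XX → F_EXX = 80 ksi.
Throat t_e = 0.707 × 0.5 = 0.3535 in.
φr_n = 0.75 × 0.6 × 80 × 0.3535 = 12.73 kips/in.
L_req = P_u / φr_n = 227 / 12.73 = 17.84 in total.
Per side: 17.84 / 2 = 8.919 in.
Round up → use L = 9 in on each side.

L = 9 in on each side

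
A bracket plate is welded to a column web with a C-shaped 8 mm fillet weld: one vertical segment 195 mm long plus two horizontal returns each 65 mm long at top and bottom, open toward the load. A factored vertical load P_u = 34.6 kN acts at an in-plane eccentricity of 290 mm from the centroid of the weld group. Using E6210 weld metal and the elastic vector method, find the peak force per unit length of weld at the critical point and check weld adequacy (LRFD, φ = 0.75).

E62XX → F_EXX = 620 MPa.
Total weld length L_w = 325 mm. Treat welds as unit-width lines.
Centroid: x̄ = 2×65×32.5 / 325 = 13 mm from the vertical weld.
Polar moment about centroid: J = I_x + I_y = [195³/12 + 2×65×97.5²] + [195×13² + 2(65³/12 + 65×19.5²)] = 1982000 mm³.
Direct shear f_v = P/L_w = 34.6×10³ / 325 = 106.5 N/mm (vertical).
Torsion M = P·e = 34.6×10³ × 290 = 10034000 N·mm.
Critical point at (x, y) = (52, 97.5) from centroid. f_tx = M·y/J = 493.6 N/mm; f_ty = M·x/J = 263.3 N/mm.
Resultant f_max = √[f_tx² + (f_v + f_ty)²] = √[493.6² + (106.5 + 263.3)²] = 616.7 N/mm.
Capacity per unit length: φr_n = 0.75 × 0.6 × 620 × (0.707 × 8) = 1578 N/mm.
616.7 ≤ 1578 → adequate.

f_max ≈ 617 N/mm; adequate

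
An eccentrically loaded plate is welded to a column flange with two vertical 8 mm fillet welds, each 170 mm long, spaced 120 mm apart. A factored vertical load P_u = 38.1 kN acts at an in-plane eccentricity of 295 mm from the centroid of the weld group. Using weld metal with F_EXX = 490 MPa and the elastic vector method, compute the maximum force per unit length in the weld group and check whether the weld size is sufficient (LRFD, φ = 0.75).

f_max ≈ 644 N/mm; adequate

Total weld length L_w = 340 mm. Treat welds as unit-width lines.
Polar moment about centroid: J = 2[d³/12 + d(b/2)²] = 2[170³/12 + 170×60²] = 2043000 mm³.
Direct shear f_v = P/L_w = 38.1×10³ / 340 = 112.1 N/mm (vertical).
Torsion M = P·e = 38.1×10³ × 295 = 11240000 N·mm.
Critical point at (x, y) = (60, 85) from centroid. f_tx = M·y/J = 467.7 N/mm; f_ty = M·x/J = 330.1 N/mm.
Resultant f_max = √[f_tx² + (f_v + f_ty)²] = √[467.7² + (112.1 + 330.1)²] = 643.6 N/mm.
Capacity per unit length: φr_n = 0.75 × 0.6 × 490 × (0.707 × 8) = 1247 N/mm.
643.6 ≤ 1247 → adequate.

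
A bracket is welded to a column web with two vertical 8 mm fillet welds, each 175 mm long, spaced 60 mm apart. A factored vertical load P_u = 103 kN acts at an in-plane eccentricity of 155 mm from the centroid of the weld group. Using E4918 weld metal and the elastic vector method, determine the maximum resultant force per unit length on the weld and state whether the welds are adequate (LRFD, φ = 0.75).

f_max ≈ 1350 N/mm; NOT adequate

E49XX → F_EXX = 490 MPa.
Total weld length L_w = 350 mm. Treat welds as unit-width lines.
Polar moment about centroid: J = 2[d³/12 + d(b/2)²] = 2[175³/12 + 175×30²] = 1208000 mm³.
Direct shear f_v = P/L_w = 103×10³ / 350 = 294.3 N/mm (vertical).
Torsion M = P·e = 103×10³ × 155 = 15965000 N·mm.
Critical point at (x, y) = (30, 87.5) from centroid. f_tx = M·y/J = 1156 N/mm; f_ty = M·x/J = 396.4 N/mm.
Resultant f_max = √[f_tx² + (f_v + f_ty)²] = √[1156² + (294.3 + 396.4)²] = 1347 N/mm.
Capacity per unit length: φr_n = 0.75 × 0.6 × 490 × (0.707 × 8) = 1247 N/mm.
1347 > 1247 → NOT adequate.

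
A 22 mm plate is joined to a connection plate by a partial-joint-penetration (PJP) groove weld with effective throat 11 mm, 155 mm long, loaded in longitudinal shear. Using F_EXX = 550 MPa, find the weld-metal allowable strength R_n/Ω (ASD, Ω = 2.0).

Effective throat (given) t_e = 11 mm.
A_we = 11 × 155 = 1705 mm².
F_nw = 0.6 F_EXX = 330 MPa.
R_n/Ω = (330 × 1705) / 2.0 × 10⁻³ = 281.3 kN.

R_n/Ω ≈ 281 kN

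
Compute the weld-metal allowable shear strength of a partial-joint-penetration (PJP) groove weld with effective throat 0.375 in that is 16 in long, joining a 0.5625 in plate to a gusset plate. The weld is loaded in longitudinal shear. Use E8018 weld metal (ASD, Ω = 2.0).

R_n/Ω ≈ 144 kips

E80XX → F_EXX = 80 ksi.
Effective throat (given) t_e = 0.375 in.
A_we = 0.375 × 16 = 6 in².
F_nw = 0.6 F_EXX = 48 ksi.
R_n/Ω = (48 × 6) / 2.0 = 144 kips.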